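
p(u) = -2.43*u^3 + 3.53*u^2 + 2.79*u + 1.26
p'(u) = -7.29*u^2 + 7.06*u + 2.79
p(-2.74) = 70.10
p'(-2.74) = -71.28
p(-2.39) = 47.93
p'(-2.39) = -55.72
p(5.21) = -232.04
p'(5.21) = -158.31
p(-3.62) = 152.69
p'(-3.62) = -118.30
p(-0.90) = 3.38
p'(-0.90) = -9.47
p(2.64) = -11.48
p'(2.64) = -29.38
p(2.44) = -6.22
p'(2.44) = -23.39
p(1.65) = 4.56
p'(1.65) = -5.41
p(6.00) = -379.80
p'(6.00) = -217.29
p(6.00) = -379.80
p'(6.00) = -217.29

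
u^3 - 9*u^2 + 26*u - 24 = (u - 4)*(u - 3)*(u - 2)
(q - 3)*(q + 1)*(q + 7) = q^3 + 5*q^2 - 17*q - 21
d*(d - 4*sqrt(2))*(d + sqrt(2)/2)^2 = d^4 - 3*sqrt(2)*d^3 - 15*d^2/2 - 2*sqrt(2)*d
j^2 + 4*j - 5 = (j - 1)*(j + 5)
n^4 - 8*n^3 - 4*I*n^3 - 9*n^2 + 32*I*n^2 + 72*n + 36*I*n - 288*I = (n - 8)*(n - 3)*(n + 3)*(n - 4*I)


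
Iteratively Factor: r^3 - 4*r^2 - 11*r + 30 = (r - 5)*(r^2 + r - 6) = (r - 5)*(r - 2)*(r + 3)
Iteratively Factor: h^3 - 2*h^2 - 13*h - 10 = (h - 5)*(h^2 + 3*h + 2) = (h - 5)*(h + 2)*(h + 1)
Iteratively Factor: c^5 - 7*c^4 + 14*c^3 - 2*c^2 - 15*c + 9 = (c - 3)*(c^4 - 4*c^3 + 2*c^2 + 4*c - 3) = (c - 3)*(c + 1)*(c^3 - 5*c^2 + 7*c - 3) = (c - 3)*(c - 1)*(c + 1)*(c^2 - 4*c + 3) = (c - 3)*(c - 1)^2*(c + 1)*(c - 3)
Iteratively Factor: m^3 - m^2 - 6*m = (m + 2)*(m^2 - 3*m) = (m - 3)*(m + 2)*(m)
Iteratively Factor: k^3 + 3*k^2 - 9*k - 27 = (k - 3)*(k^2 + 6*k + 9) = (k - 3)*(k + 3)*(k + 3)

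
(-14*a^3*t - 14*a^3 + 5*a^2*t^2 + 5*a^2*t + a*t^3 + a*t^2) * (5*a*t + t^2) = -70*a^4*t^2 - 70*a^4*t + 11*a^3*t^3 + 11*a^3*t^2 + 10*a^2*t^4 + 10*a^2*t^3 + a*t^5 + a*t^4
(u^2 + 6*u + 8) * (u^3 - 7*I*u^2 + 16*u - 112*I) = u^5 + 6*u^4 - 7*I*u^4 + 24*u^3 - 42*I*u^3 + 96*u^2 - 168*I*u^2 + 128*u - 672*I*u - 896*I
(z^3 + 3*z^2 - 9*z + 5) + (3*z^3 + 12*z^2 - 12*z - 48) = 4*z^3 + 15*z^2 - 21*z - 43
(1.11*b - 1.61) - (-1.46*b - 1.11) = 2.57*b - 0.5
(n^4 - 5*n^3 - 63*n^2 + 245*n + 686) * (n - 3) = n^5 - 8*n^4 - 48*n^3 + 434*n^2 - 49*n - 2058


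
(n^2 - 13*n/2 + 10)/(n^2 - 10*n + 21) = (n^2 - 13*n/2 + 10)/(n^2 - 10*n + 21)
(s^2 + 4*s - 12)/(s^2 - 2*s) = (s + 6)/s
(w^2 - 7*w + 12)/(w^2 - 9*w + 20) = (w - 3)/(w - 5)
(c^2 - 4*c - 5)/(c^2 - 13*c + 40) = (c + 1)/(c - 8)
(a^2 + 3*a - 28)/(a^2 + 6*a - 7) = (a - 4)/(a - 1)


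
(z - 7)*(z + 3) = z^2 - 4*z - 21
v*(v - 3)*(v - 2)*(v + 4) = v^4 - v^3 - 14*v^2 + 24*v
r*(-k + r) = -k*r + r^2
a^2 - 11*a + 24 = (a - 8)*(a - 3)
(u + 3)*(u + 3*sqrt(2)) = u^2 + 3*u + 3*sqrt(2)*u + 9*sqrt(2)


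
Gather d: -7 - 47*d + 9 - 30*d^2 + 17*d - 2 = -30*d^2 - 30*d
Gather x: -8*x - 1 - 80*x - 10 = -88*x - 11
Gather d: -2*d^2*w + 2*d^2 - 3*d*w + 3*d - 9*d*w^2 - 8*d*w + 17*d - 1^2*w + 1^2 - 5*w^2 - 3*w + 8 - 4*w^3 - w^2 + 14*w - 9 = d^2*(2 - 2*w) + d*(-9*w^2 - 11*w + 20) - 4*w^3 - 6*w^2 + 10*w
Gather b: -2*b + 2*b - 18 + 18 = 0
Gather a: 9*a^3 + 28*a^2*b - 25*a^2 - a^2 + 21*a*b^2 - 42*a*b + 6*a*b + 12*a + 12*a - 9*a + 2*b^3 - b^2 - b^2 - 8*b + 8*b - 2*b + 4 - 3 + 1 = 9*a^3 + a^2*(28*b - 26) + a*(21*b^2 - 36*b + 15) + 2*b^3 - 2*b^2 - 2*b + 2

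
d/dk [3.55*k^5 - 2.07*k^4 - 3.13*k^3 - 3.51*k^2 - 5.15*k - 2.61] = 17.75*k^4 - 8.28*k^3 - 9.39*k^2 - 7.02*k - 5.15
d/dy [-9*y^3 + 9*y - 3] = 9 - 27*y^2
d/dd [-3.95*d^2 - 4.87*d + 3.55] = -7.9*d - 4.87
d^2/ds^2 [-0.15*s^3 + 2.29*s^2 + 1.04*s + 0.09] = 4.58 - 0.9*s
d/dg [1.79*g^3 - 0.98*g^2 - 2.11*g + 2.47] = 5.37*g^2 - 1.96*g - 2.11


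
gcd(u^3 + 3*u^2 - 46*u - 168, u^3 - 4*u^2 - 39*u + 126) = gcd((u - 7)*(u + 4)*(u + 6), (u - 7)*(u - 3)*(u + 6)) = u^2 - u - 42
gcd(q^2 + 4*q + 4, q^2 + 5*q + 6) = q + 2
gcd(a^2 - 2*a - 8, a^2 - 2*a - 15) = 1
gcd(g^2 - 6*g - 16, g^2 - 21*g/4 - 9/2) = 1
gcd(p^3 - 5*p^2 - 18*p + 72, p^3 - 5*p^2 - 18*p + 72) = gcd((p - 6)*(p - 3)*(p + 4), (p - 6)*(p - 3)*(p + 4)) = p^3 - 5*p^2 - 18*p + 72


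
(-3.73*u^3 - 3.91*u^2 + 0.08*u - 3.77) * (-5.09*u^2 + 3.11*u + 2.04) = 18.9857*u^5 + 8.3016*u^4 - 20.1765*u^3 + 11.4617*u^2 - 11.5615*u - 7.6908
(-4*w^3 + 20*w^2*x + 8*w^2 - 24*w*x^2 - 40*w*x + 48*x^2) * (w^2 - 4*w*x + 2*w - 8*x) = -4*w^5 + 36*w^4*x - 104*w^3*x^2 + 16*w^3 + 96*w^2*x^3 - 144*w^2*x + 416*w*x^2 - 384*x^3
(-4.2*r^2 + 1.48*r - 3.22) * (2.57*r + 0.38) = -10.794*r^3 + 2.2076*r^2 - 7.713*r - 1.2236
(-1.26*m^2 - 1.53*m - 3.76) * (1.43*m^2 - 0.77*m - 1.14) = -1.8018*m^4 - 1.2177*m^3 - 2.7623*m^2 + 4.6394*m + 4.2864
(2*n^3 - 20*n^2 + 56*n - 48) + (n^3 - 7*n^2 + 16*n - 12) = 3*n^3 - 27*n^2 + 72*n - 60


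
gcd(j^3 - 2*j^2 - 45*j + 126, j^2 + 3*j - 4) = 1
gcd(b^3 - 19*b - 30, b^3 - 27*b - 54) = b + 3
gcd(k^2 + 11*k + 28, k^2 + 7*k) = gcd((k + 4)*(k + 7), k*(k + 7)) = k + 7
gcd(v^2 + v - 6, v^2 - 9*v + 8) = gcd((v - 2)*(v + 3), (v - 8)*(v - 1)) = 1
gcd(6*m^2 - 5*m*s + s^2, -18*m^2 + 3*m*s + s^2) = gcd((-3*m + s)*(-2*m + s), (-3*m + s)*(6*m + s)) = -3*m + s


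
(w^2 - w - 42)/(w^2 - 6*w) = (w^2 - w - 42)/(w*(w - 6))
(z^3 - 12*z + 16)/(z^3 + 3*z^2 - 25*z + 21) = (z^3 - 12*z + 16)/(z^3 + 3*z^2 - 25*z + 21)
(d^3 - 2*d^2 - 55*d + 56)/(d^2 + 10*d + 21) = (d^2 - 9*d + 8)/(d + 3)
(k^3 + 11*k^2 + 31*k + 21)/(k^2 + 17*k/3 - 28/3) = 3*(k^2 + 4*k + 3)/(3*k - 4)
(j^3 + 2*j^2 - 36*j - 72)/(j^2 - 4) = (j^2 - 36)/(j - 2)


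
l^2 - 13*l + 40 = (l - 8)*(l - 5)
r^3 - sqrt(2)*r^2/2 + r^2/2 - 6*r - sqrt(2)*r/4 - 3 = (r + 1/2)*(r - 2*sqrt(2))*(r + 3*sqrt(2)/2)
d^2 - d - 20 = (d - 5)*(d + 4)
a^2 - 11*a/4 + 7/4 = (a - 7/4)*(a - 1)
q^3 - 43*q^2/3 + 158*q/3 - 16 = (q - 8)*(q - 6)*(q - 1/3)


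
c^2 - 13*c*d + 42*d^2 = (c - 7*d)*(c - 6*d)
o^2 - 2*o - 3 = (o - 3)*(o + 1)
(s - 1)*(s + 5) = s^2 + 4*s - 5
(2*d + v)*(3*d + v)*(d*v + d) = 6*d^3*v + 6*d^3 + 5*d^2*v^2 + 5*d^2*v + d*v^3 + d*v^2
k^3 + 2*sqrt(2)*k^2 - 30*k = k*(k - 3*sqrt(2))*(k + 5*sqrt(2))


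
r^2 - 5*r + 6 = (r - 3)*(r - 2)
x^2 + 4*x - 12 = (x - 2)*(x + 6)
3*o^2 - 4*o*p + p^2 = (-3*o + p)*(-o + p)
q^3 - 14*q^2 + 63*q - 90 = (q - 6)*(q - 5)*(q - 3)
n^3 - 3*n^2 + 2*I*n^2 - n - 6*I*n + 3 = (n - 3)*(n + I)^2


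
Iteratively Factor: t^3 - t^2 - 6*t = (t)*(t^2 - t - 6) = t*(t + 2)*(t - 3)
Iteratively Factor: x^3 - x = (x - 1)*(x^2 + x) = (x - 1)*(x + 1)*(x)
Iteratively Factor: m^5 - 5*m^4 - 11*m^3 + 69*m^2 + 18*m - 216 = (m + 2)*(m^4 - 7*m^3 + 3*m^2 + 63*m - 108) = (m - 3)*(m + 2)*(m^3 - 4*m^2 - 9*m + 36) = (m - 4)*(m - 3)*(m + 2)*(m^2 - 9) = (m - 4)*(m - 3)^2*(m + 2)*(m + 3)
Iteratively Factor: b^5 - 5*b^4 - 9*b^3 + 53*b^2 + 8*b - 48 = (b + 3)*(b^4 - 8*b^3 + 15*b^2 + 8*b - 16) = (b - 1)*(b + 3)*(b^3 - 7*b^2 + 8*b + 16) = (b - 4)*(b - 1)*(b + 3)*(b^2 - 3*b - 4) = (b - 4)*(b - 1)*(b + 1)*(b + 3)*(b - 4)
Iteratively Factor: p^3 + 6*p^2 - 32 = (p + 4)*(p^2 + 2*p - 8) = (p - 2)*(p + 4)*(p + 4)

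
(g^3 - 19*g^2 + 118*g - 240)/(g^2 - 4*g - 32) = (g^2 - 11*g + 30)/(g + 4)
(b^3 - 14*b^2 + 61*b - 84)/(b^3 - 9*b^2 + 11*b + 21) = (b - 4)/(b + 1)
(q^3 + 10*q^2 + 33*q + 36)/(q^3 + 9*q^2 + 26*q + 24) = (q + 3)/(q + 2)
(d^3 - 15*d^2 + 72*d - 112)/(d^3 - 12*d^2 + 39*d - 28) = (d - 4)/(d - 1)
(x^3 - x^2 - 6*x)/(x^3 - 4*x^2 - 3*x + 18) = x/(x - 3)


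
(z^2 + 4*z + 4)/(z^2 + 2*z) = (z + 2)/z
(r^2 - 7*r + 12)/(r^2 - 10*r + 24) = (r - 3)/(r - 6)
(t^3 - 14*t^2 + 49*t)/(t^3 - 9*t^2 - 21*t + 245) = t/(t + 5)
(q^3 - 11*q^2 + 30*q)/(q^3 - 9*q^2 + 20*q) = (q - 6)/(q - 4)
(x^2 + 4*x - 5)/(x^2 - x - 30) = (x - 1)/(x - 6)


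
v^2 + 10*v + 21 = (v + 3)*(v + 7)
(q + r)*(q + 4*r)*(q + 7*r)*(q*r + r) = q^4*r + 12*q^3*r^2 + q^3*r + 39*q^2*r^3 + 12*q^2*r^2 + 28*q*r^4 + 39*q*r^3 + 28*r^4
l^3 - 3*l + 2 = (l - 1)^2*(l + 2)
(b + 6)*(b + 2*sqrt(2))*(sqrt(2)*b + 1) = sqrt(2)*b^3 + 5*b^2 + 6*sqrt(2)*b^2 + 2*sqrt(2)*b + 30*b + 12*sqrt(2)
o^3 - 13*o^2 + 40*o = o*(o - 8)*(o - 5)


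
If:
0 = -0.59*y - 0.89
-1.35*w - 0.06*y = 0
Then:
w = 0.07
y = -1.51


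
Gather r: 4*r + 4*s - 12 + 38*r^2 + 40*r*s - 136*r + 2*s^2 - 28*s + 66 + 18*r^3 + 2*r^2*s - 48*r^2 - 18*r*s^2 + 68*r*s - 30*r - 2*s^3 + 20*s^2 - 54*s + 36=18*r^3 + r^2*(2*s - 10) + r*(-18*s^2 + 108*s - 162) - 2*s^3 + 22*s^2 - 78*s + 90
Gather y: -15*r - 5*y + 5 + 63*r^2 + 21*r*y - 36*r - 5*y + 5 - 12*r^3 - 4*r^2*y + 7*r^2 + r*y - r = -12*r^3 + 70*r^2 - 52*r + y*(-4*r^2 + 22*r - 10) + 10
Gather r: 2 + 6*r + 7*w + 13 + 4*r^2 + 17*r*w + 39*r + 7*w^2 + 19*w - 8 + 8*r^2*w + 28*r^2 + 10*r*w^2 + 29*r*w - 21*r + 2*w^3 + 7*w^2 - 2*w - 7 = r^2*(8*w + 32) + r*(10*w^2 + 46*w + 24) + 2*w^3 + 14*w^2 + 24*w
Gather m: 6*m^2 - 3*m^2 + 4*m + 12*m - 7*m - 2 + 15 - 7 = 3*m^2 + 9*m + 6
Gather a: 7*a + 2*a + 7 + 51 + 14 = 9*a + 72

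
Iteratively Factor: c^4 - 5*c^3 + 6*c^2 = (c)*(c^3 - 5*c^2 + 6*c) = c*(c - 2)*(c^2 - 3*c) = c*(c - 3)*(c - 2)*(c)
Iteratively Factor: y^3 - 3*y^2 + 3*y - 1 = (y - 1)*(y^2 - 2*y + 1) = (y - 1)^2*(y - 1)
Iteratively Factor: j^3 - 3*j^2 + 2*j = (j)*(j^2 - 3*j + 2) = j*(j - 2)*(j - 1)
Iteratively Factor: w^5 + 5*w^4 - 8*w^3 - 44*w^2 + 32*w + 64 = (w - 2)*(w^4 + 7*w^3 + 6*w^2 - 32*w - 32) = (w - 2)*(w + 4)*(w^3 + 3*w^2 - 6*w - 8) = (w - 2)*(w + 4)^2*(w^2 - w - 2) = (w - 2)^2*(w + 4)^2*(w + 1)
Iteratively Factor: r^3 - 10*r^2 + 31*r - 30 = (r - 3)*(r^2 - 7*r + 10) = (r - 5)*(r - 3)*(r - 2)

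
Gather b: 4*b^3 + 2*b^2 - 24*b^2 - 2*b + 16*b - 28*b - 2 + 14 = 4*b^3 - 22*b^2 - 14*b + 12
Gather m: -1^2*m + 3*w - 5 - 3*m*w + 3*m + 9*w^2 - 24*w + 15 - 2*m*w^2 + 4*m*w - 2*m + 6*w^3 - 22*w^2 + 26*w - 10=m*(-2*w^2 + w) + 6*w^3 - 13*w^2 + 5*w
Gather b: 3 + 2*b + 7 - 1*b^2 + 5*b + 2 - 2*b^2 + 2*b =-3*b^2 + 9*b + 12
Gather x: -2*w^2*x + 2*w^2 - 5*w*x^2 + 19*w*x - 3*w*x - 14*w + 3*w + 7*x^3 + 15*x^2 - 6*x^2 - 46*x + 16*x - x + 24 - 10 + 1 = 2*w^2 - 11*w + 7*x^3 + x^2*(9 - 5*w) + x*(-2*w^2 + 16*w - 31) + 15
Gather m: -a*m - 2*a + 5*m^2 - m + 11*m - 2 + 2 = -2*a + 5*m^2 + m*(10 - a)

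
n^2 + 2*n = n*(n + 2)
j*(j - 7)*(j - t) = j^3 - j^2*t - 7*j^2 + 7*j*t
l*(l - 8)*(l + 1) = l^3 - 7*l^2 - 8*l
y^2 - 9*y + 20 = (y - 5)*(y - 4)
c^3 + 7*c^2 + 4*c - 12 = (c - 1)*(c + 2)*(c + 6)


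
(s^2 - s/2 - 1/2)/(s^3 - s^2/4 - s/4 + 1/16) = 8*(s - 1)/(8*s^2 - 6*s + 1)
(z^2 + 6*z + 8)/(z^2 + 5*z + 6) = (z + 4)/(z + 3)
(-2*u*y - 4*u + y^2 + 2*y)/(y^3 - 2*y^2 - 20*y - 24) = (-2*u + y)/(y^2 - 4*y - 12)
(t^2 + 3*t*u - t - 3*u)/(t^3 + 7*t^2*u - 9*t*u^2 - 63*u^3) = (t - 1)/(t^2 + 4*t*u - 21*u^2)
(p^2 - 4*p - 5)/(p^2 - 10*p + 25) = (p + 1)/(p - 5)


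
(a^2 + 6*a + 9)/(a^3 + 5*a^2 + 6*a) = (a + 3)/(a*(a + 2))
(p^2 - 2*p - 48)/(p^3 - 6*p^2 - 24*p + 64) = (p + 6)/(p^2 + 2*p - 8)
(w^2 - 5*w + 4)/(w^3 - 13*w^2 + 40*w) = (w^2 - 5*w + 4)/(w*(w^2 - 13*w + 40))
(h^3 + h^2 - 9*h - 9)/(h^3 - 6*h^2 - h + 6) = (h^2 - 9)/(h^2 - 7*h + 6)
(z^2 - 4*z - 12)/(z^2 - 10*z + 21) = (z^2 - 4*z - 12)/(z^2 - 10*z + 21)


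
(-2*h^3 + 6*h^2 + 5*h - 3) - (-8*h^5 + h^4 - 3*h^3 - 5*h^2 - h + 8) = 8*h^5 - h^4 + h^3 + 11*h^2 + 6*h - 11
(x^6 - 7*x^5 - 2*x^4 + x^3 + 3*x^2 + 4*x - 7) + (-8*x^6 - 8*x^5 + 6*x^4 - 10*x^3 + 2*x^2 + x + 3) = -7*x^6 - 15*x^5 + 4*x^4 - 9*x^3 + 5*x^2 + 5*x - 4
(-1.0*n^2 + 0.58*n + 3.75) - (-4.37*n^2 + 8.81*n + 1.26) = 3.37*n^2 - 8.23*n + 2.49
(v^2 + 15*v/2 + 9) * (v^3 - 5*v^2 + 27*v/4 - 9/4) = v^5 + 5*v^4/2 - 87*v^3/4 + 27*v^2/8 + 351*v/8 - 81/4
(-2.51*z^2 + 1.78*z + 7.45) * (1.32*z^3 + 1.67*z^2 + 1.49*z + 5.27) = -3.3132*z^5 - 1.8421*z^4 + 9.0667*z^3 + 1.866*z^2 + 20.4811*z + 39.2615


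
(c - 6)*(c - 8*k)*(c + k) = c^3 - 7*c^2*k - 6*c^2 - 8*c*k^2 + 42*c*k + 48*k^2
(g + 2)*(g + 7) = g^2 + 9*g + 14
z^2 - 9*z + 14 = (z - 7)*(z - 2)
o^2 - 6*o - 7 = (o - 7)*(o + 1)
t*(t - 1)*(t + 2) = t^3 + t^2 - 2*t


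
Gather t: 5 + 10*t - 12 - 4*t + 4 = 6*t - 3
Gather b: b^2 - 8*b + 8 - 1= b^2 - 8*b + 7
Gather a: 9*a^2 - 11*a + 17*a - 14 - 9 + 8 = 9*a^2 + 6*a - 15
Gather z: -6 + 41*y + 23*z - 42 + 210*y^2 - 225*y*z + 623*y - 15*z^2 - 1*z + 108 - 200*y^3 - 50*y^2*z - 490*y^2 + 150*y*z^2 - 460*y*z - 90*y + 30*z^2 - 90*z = -200*y^3 - 280*y^2 + 574*y + z^2*(150*y + 15) + z*(-50*y^2 - 685*y - 68) + 60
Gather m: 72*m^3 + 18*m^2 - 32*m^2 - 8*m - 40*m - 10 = 72*m^3 - 14*m^2 - 48*m - 10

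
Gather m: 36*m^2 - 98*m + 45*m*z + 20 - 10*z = 36*m^2 + m*(45*z - 98) - 10*z + 20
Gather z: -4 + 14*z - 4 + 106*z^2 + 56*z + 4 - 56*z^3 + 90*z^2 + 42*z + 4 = -56*z^3 + 196*z^2 + 112*z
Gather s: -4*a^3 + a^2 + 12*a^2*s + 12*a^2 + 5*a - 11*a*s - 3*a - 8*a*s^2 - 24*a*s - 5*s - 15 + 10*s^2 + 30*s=-4*a^3 + 13*a^2 + 2*a + s^2*(10 - 8*a) + s*(12*a^2 - 35*a + 25) - 15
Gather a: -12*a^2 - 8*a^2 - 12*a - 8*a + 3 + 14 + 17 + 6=-20*a^2 - 20*a + 40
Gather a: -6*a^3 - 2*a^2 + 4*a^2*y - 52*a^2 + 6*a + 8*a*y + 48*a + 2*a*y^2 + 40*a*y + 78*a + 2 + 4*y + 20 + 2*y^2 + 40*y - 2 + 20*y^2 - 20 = -6*a^3 + a^2*(4*y - 54) + a*(2*y^2 + 48*y + 132) + 22*y^2 + 44*y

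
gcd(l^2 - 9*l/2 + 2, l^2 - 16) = l - 4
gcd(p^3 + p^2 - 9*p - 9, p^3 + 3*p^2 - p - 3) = p^2 + 4*p + 3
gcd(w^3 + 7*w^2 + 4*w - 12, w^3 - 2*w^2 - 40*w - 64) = w + 2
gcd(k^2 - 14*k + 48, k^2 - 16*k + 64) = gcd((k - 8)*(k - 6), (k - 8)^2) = k - 8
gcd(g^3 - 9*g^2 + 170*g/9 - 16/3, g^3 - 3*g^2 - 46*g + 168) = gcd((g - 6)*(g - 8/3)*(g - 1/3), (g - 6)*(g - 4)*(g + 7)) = g - 6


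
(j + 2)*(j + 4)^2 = j^3 + 10*j^2 + 32*j + 32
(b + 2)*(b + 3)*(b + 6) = b^3 + 11*b^2 + 36*b + 36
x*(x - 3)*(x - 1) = x^3 - 4*x^2 + 3*x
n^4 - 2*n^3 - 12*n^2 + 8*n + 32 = (n - 4)*(n - 2)*(n + 2)^2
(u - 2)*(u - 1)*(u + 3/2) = u^3 - 3*u^2/2 - 5*u/2 + 3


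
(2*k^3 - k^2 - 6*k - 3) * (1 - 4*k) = -8*k^4 + 6*k^3 + 23*k^2 + 6*k - 3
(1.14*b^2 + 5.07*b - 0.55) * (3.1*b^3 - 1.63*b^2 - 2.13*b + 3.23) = 3.534*b^5 + 13.8588*b^4 - 12.3973*b^3 - 6.2204*b^2 + 17.5476*b - 1.7765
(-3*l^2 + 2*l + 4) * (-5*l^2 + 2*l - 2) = 15*l^4 - 16*l^3 - 10*l^2 + 4*l - 8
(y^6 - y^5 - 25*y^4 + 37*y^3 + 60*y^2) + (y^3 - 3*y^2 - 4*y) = y^6 - y^5 - 25*y^4 + 38*y^3 + 57*y^2 - 4*y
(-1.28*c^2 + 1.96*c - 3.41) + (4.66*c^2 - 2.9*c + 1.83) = 3.38*c^2 - 0.94*c - 1.58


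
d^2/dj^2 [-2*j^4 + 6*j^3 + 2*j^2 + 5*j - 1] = -24*j^2 + 36*j + 4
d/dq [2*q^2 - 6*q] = 4*q - 6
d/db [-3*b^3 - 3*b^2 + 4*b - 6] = -9*b^2 - 6*b + 4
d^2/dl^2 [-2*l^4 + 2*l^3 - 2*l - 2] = 12*l*(1 - 2*l)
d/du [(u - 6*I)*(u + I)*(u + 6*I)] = 3*u^2 + 2*I*u + 36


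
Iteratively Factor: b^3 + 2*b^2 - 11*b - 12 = (b + 4)*(b^2 - 2*b - 3) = (b + 1)*(b + 4)*(b - 3)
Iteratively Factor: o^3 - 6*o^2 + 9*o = (o - 3)*(o^2 - 3*o) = (o - 3)^2*(o)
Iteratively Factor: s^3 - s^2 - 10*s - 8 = (s + 2)*(s^2 - 3*s - 4) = (s + 1)*(s + 2)*(s - 4)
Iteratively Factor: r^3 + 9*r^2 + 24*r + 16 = (r + 1)*(r^2 + 8*r + 16) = (r + 1)*(r + 4)*(r + 4)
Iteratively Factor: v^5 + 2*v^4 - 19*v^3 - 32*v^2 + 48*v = (v + 3)*(v^4 - v^3 - 16*v^2 + 16*v) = v*(v + 3)*(v^3 - v^2 - 16*v + 16) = v*(v + 3)*(v + 4)*(v^2 - 5*v + 4) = v*(v - 4)*(v + 3)*(v + 4)*(v - 1)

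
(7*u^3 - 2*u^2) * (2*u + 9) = 14*u^4 + 59*u^3 - 18*u^2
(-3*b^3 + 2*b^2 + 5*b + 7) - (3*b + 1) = -3*b^3 + 2*b^2 + 2*b + 6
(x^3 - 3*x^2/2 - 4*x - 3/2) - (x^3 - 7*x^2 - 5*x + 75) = 11*x^2/2 + x - 153/2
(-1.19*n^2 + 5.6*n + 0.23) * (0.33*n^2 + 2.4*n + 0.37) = -0.3927*n^4 - 1.008*n^3 + 13.0756*n^2 + 2.624*n + 0.0851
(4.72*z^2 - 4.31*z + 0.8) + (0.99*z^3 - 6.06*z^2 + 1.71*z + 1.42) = 0.99*z^3 - 1.34*z^2 - 2.6*z + 2.22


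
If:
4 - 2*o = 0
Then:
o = 2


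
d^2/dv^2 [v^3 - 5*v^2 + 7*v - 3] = 6*v - 10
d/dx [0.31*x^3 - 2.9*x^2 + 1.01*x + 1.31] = 0.93*x^2 - 5.8*x + 1.01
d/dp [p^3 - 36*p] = 3*p^2 - 36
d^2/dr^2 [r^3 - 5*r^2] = 6*r - 10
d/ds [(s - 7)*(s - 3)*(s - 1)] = 3*s^2 - 22*s + 31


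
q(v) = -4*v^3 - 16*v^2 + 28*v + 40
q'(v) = -12*v^2 - 32*v + 28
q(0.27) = 46.31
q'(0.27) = 18.49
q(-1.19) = -9.24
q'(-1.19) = 49.09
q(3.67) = -270.47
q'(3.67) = -251.07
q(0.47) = 49.21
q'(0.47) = 10.31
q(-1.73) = -35.62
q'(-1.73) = 47.45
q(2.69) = -78.32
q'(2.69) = -144.91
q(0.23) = 45.54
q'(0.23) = 20.01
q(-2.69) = -73.24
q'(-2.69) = 27.25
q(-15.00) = 9520.00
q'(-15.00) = -2192.00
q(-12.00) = 4312.00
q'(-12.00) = -1316.00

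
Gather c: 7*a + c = 7*a + c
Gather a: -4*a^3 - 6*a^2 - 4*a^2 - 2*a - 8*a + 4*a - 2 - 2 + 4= -4*a^3 - 10*a^2 - 6*a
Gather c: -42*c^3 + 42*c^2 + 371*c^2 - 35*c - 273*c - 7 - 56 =-42*c^3 + 413*c^2 - 308*c - 63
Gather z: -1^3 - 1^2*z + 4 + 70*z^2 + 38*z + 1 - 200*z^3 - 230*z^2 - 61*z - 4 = -200*z^3 - 160*z^2 - 24*z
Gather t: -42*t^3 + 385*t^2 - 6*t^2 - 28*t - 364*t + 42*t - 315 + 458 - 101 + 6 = -42*t^3 + 379*t^2 - 350*t + 48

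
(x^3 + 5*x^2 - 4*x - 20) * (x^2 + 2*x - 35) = x^5 + 7*x^4 - 29*x^3 - 203*x^2 + 100*x + 700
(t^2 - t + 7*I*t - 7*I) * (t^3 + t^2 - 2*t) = t^5 + 7*I*t^4 - 3*t^3 + 2*t^2 - 21*I*t^2 + 14*I*t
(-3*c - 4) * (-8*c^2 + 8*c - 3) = 24*c^3 + 8*c^2 - 23*c + 12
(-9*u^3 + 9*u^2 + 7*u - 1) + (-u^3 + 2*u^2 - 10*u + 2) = -10*u^3 + 11*u^2 - 3*u + 1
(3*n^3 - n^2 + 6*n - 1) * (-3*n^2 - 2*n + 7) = -9*n^5 - 3*n^4 + 5*n^3 - 16*n^2 + 44*n - 7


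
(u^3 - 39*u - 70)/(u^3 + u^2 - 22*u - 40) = (u^2 - 2*u - 35)/(u^2 - u - 20)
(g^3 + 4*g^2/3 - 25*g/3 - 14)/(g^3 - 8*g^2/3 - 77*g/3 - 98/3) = (g - 3)/(g - 7)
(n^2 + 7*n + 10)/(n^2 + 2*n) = (n + 5)/n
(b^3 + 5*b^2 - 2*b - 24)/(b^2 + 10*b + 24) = (b^2 + b - 6)/(b + 6)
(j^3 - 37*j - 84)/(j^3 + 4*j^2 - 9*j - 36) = (j - 7)/(j - 3)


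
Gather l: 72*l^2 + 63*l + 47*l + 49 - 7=72*l^2 + 110*l + 42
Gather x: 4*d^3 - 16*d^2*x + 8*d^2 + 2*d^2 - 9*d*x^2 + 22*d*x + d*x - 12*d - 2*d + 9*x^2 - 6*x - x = 4*d^3 + 10*d^2 - 14*d + x^2*(9 - 9*d) + x*(-16*d^2 + 23*d - 7)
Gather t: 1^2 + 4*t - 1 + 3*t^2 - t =3*t^2 + 3*t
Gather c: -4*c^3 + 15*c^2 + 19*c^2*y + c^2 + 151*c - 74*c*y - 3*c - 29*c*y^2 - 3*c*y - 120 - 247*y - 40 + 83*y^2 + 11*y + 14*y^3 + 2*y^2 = -4*c^3 + c^2*(19*y + 16) + c*(-29*y^2 - 77*y + 148) + 14*y^3 + 85*y^2 - 236*y - 160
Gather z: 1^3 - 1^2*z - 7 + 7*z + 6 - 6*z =0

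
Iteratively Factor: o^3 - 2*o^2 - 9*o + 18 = (o - 2)*(o^2 - 9) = (o - 2)*(o + 3)*(o - 3)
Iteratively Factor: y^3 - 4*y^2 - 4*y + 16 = (y - 2)*(y^2 - 2*y - 8) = (y - 4)*(y - 2)*(y + 2)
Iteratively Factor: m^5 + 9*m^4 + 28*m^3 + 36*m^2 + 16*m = (m + 1)*(m^4 + 8*m^3 + 20*m^2 + 16*m) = (m + 1)*(m + 4)*(m^3 + 4*m^2 + 4*m) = m*(m + 1)*(m + 4)*(m^2 + 4*m + 4) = m*(m + 1)*(m + 2)*(m + 4)*(m + 2)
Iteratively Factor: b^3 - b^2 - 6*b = (b + 2)*(b^2 - 3*b) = b*(b + 2)*(b - 3)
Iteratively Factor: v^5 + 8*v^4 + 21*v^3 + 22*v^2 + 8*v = (v + 1)*(v^4 + 7*v^3 + 14*v^2 + 8*v) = (v + 1)*(v + 4)*(v^3 + 3*v^2 + 2*v) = (v + 1)^2*(v + 4)*(v^2 + 2*v) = (v + 1)^2*(v + 2)*(v + 4)*(v)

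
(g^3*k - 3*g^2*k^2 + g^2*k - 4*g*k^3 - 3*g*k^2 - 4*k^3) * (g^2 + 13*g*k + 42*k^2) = g^5*k + 10*g^4*k^2 + g^4*k - g^3*k^3 + 10*g^3*k^2 - 178*g^2*k^4 - g^2*k^3 - 168*g*k^5 - 178*g*k^4 - 168*k^5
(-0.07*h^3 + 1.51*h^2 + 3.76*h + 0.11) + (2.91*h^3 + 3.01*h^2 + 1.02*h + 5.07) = 2.84*h^3 + 4.52*h^2 + 4.78*h + 5.18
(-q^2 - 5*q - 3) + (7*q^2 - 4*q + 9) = 6*q^2 - 9*q + 6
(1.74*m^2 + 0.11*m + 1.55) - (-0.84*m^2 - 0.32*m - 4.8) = 2.58*m^2 + 0.43*m + 6.35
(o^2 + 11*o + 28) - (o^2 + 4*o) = 7*o + 28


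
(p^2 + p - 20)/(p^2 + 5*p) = (p - 4)/p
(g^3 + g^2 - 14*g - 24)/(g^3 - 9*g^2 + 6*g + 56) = (g + 3)/(g - 7)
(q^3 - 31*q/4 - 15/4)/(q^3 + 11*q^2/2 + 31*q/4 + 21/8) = 2*(2*q^2 - q - 15)/(4*q^2 + 20*q + 21)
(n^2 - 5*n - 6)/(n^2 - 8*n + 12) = (n + 1)/(n - 2)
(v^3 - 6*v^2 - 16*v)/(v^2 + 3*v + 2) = v*(v - 8)/(v + 1)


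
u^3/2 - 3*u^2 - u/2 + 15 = (u/2 + 1)*(u - 5)*(u - 3)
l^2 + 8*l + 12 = (l + 2)*(l + 6)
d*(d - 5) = d^2 - 5*d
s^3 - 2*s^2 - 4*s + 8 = (s - 2)^2*(s + 2)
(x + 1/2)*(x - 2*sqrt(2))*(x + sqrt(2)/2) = x^3 - 3*sqrt(2)*x^2/2 + x^2/2 - 2*x - 3*sqrt(2)*x/4 - 1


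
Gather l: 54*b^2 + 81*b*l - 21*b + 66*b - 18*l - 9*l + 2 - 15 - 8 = 54*b^2 + 45*b + l*(81*b - 27) - 21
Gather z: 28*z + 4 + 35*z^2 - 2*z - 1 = 35*z^2 + 26*z + 3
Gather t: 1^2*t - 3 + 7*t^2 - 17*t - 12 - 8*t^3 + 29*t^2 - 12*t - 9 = -8*t^3 + 36*t^2 - 28*t - 24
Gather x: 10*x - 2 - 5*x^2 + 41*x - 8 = -5*x^2 + 51*x - 10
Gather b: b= b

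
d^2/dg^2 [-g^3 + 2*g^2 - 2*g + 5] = 4 - 6*g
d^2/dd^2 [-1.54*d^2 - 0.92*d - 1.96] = -3.08000000000000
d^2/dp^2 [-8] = 0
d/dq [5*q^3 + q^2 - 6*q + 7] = 15*q^2 + 2*q - 6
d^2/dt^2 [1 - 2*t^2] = -4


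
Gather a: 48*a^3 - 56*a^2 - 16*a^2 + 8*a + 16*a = 48*a^3 - 72*a^2 + 24*a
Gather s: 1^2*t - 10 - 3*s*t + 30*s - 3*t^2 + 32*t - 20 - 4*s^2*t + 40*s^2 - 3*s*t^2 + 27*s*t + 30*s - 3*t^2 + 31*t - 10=s^2*(40 - 4*t) + s*(-3*t^2 + 24*t + 60) - 6*t^2 + 64*t - 40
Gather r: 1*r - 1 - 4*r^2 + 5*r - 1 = -4*r^2 + 6*r - 2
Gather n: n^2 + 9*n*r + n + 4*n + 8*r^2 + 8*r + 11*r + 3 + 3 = n^2 + n*(9*r + 5) + 8*r^2 + 19*r + 6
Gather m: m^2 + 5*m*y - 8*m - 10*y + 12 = m^2 + m*(5*y - 8) - 10*y + 12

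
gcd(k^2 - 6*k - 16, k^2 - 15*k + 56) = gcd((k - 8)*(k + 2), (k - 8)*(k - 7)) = k - 8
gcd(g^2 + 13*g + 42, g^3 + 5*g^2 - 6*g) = g + 6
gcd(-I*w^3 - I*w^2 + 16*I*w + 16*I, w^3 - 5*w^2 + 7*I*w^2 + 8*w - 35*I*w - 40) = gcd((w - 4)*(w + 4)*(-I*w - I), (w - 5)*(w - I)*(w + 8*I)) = 1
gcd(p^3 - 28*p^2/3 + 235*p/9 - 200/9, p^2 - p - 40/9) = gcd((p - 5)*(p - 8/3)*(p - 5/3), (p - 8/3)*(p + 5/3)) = p - 8/3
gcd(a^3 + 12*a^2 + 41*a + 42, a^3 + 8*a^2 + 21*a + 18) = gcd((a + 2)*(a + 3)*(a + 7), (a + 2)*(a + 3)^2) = a^2 + 5*a + 6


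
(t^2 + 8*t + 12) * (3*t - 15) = 3*t^3 + 9*t^2 - 84*t - 180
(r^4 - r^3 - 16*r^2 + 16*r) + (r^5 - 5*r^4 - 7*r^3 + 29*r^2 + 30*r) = r^5 - 4*r^4 - 8*r^3 + 13*r^2 + 46*r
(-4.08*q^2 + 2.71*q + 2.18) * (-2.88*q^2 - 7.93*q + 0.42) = 11.7504*q^4 + 24.5496*q^3 - 29.4823*q^2 - 16.1492*q + 0.9156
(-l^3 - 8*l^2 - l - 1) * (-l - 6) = l^4 + 14*l^3 + 49*l^2 + 7*l + 6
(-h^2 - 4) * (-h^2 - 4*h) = h^4 + 4*h^3 + 4*h^2 + 16*h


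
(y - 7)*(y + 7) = y^2 - 49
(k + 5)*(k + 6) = k^2 + 11*k + 30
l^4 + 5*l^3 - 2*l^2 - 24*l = l*(l - 2)*(l + 3)*(l + 4)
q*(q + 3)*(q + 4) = q^3 + 7*q^2 + 12*q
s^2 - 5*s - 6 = (s - 6)*(s + 1)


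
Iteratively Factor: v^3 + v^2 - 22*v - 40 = (v + 4)*(v^2 - 3*v - 10) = (v - 5)*(v + 4)*(v + 2)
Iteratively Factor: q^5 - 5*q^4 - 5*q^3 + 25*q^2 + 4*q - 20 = (q + 1)*(q^4 - 6*q^3 + q^2 + 24*q - 20) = (q - 5)*(q + 1)*(q^3 - q^2 - 4*q + 4) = (q - 5)*(q - 2)*(q + 1)*(q^2 + q - 2) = (q - 5)*(q - 2)*(q - 1)*(q + 1)*(q + 2)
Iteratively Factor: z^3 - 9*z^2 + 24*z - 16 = (z - 4)*(z^2 - 5*z + 4) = (z - 4)*(z - 1)*(z - 4)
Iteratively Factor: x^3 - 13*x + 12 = (x - 3)*(x^2 + 3*x - 4) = (x - 3)*(x + 4)*(x - 1)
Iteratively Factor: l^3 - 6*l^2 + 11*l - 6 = (l - 1)*(l^2 - 5*l + 6) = (l - 3)*(l - 1)*(l - 2)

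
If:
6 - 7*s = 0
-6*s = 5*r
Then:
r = -36/35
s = 6/7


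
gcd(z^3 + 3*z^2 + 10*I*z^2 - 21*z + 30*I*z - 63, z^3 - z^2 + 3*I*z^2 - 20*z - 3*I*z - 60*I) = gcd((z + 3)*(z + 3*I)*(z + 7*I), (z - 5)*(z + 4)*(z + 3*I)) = z + 3*I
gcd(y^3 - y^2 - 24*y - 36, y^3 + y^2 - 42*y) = y - 6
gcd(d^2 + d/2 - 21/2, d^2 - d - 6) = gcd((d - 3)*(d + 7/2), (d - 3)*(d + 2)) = d - 3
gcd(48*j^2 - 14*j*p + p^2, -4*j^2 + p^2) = 1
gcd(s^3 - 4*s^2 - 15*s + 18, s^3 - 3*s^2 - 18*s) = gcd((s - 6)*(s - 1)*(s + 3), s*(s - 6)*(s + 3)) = s^2 - 3*s - 18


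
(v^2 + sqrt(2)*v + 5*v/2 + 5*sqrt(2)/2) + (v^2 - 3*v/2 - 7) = 2*v^2 + v + sqrt(2)*v - 7 + 5*sqrt(2)/2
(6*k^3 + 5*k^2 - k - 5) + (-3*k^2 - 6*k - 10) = 6*k^3 + 2*k^2 - 7*k - 15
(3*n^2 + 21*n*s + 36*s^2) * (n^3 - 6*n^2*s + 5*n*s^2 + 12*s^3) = 3*n^5 + 3*n^4*s - 75*n^3*s^2 - 75*n^2*s^3 + 432*n*s^4 + 432*s^5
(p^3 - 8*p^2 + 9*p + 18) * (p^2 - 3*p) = p^5 - 11*p^4 + 33*p^3 - 9*p^2 - 54*p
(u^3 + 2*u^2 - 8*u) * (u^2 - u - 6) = u^5 + u^4 - 16*u^3 - 4*u^2 + 48*u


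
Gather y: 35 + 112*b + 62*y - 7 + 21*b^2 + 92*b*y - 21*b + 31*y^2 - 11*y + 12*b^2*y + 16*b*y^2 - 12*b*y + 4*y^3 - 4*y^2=21*b^2 + 91*b + 4*y^3 + y^2*(16*b + 27) + y*(12*b^2 + 80*b + 51) + 28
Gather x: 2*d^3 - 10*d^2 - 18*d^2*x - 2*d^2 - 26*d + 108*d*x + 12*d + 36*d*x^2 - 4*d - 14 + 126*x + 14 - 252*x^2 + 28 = 2*d^3 - 12*d^2 - 18*d + x^2*(36*d - 252) + x*(-18*d^2 + 108*d + 126) + 28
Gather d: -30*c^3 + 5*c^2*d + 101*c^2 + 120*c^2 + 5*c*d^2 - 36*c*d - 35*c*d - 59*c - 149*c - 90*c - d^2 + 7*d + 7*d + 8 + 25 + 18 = -30*c^3 + 221*c^2 - 298*c + d^2*(5*c - 1) + d*(5*c^2 - 71*c + 14) + 51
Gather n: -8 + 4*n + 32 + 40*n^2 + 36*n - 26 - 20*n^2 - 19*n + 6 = 20*n^2 + 21*n + 4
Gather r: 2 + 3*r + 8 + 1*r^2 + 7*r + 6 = r^2 + 10*r + 16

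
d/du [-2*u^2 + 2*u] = 2 - 4*u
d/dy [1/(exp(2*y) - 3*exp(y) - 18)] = (3 - 2*exp(y))*exp(y)/(-exp(2*y) + 3*exp(y) + 18)^2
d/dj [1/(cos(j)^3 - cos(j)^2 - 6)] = (3*cos(j) - 2)*sin(j)*cos(j)/(-cos(j)^3 + cos(j)^2 + 6)^2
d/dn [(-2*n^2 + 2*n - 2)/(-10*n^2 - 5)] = 2*(2*n^2 - 2*n - 1)/(5*(4*n^4 + 4*n^2 + 1))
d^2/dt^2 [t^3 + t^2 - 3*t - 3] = 6*t + 2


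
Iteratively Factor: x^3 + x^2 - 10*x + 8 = (x - 2)*(x^2 + 3*x - 4) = (x - 2)*(x + 4)*(x - 1)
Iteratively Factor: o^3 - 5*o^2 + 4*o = (o - 4)*(o^2 - o) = (o - 4)*(o - 1)*(o)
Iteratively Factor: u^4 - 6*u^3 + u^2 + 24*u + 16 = (u - 4)*(u^3 - 2*u^2 - 7*u - 4) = (u - 4)^2*(u^2 + 2*u + 1) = (u - 4)^2*(u + 1)*(u + 1)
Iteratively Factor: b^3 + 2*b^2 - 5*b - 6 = (b + 1)*(b^2 + b - 6) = (b + 1)*(b + 3)*(b - 2)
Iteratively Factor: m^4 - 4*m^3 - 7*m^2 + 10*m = (m)*(m^3 - 4*m^2 - 7*m + 10) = m*(m - 5)*(m^2 + m - 2) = m*(m - 5)*(m - 1)*(m + 2)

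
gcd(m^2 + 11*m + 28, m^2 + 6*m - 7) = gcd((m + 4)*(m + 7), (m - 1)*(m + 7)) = m + 7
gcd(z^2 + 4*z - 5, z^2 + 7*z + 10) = z + 5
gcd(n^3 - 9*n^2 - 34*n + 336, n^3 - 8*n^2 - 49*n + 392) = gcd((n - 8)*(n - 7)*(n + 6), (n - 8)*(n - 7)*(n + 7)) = n^2 - 15*n + 56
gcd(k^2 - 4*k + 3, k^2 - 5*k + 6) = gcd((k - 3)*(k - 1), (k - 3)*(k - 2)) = k - 3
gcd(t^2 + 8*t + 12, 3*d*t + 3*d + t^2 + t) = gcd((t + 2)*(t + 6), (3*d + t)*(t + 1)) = 1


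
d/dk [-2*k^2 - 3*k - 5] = -4*k - 3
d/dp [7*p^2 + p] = 14*p + 1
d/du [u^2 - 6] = 2*u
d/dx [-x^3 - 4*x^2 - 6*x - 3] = -3*x^2 - 8*x - 6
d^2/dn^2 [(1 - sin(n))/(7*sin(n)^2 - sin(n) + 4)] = (49*sin(n)^5 - 189*sin(n)^4 - 245*sin(n)^3 + 409*sin(n)^2 + 138*sin(n) - 62)/(7*sin(n)^2 - sin(n) + 4)^3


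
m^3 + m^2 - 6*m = m*(m - 2)*(m + 3)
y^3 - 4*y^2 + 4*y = y*(y - 2)^2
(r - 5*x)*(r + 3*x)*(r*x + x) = r^3*x - 2*r^2*x^2 + r^2*x - 15*r*x^3 - 2*r*x^2 - 15*x^3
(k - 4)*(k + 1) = k^2 - 3*k - 4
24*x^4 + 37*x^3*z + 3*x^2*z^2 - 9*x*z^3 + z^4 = (-8*x + z)*(-3*x + z)*(x + z)^2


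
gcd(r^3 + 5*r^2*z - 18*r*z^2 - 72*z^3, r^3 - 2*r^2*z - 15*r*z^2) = r + 3*z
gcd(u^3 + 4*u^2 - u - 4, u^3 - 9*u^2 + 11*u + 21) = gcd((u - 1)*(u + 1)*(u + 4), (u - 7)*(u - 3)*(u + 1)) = u + 1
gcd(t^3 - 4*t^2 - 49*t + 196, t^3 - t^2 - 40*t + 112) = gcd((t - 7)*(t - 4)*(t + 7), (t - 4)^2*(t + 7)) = t^2 + 3*t - 28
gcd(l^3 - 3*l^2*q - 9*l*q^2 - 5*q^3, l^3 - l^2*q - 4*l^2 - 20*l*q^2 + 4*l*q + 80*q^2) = -l + 5*q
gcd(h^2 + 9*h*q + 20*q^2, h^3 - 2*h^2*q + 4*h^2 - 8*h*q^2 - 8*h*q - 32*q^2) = 1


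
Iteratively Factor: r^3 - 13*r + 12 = (r + 4)*(r^2 - 4*r + 3) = (r - 1)*(r + 4)*(r - 3)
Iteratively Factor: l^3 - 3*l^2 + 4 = (l - 2)*(l^2 - l - 2) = (l - 2)*(l + 1)*(l - 2)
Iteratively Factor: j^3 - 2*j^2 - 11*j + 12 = (j - 1)*(j^2 - j - 12) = (j - 4)*(j - 1)*(j + 3)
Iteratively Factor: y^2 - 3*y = (y - 3)*(y)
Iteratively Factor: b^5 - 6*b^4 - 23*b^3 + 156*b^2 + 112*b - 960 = (b - 4)*(b^4 - 2*b^3 - 31*b^2 + 32*b + 240) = (b - 4)*(b + 4)*(b^3 - 6*b^2 - 7*b + 60) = (b - 4)^2*(b + 4)*(b^2 - 2*b - 15) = (b - 4)^2*(b + 3)*(b + 4)*(b - 5)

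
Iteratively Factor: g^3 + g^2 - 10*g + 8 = (g - 1)*(g^2 + 2*g - 8) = (g - 2)*(g - 1)*(g + 4)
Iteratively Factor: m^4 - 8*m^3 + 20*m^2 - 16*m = (m)*(m^3 - 8*m^2 + 20*m - 16) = m*(m - 2)*(m^2 - 6*m + 8) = m*(m - 2)^2*(m - 4)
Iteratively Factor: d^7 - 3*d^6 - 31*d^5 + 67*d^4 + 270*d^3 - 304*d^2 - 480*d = (d)*(d^6 - 3*d^5 - 31*d^4 + 67*d^3 + 270*d^2 - 304*d - 480) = d*(d - 4)*(d^5 + d^4 - 27*d^3 - 41*d^2 + 106*d + 120) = d*(d - 4)*(d + 4)*(d^4 - 3*d^3 - 15*d^2 + 19*d + 30) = d*(d - 4)*(d + 3)*(d + 4)*(d^3 - 6*d^2 + 3*d + 10) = d*(d - 4)*(d - 2)*(d + 3)*(d + 4)*(d^2 - 4*d - 5) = d*(d - 4)*(d - 2)*(d + 1)*(d + 3)*(d + 4)*(d - 5)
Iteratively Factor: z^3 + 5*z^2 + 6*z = (z)*(z^2 + 5*z + 6) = z*(z + 2)*(z + 3)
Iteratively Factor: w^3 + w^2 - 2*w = (w - 1)*(w^2 + 2*w) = (w - 1)*(w + 2)*(w)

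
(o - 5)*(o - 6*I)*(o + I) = o^3 - 5*o^2 - 5*I*o^2 + 6*o + 25*I*o - 30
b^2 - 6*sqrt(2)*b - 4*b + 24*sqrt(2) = (b - 4)*(b - 6*sqrt(2))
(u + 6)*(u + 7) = u^2 + 13*u + 42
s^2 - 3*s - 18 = (s - 6)*(s + 3)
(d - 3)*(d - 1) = d^2 - 4*d + 3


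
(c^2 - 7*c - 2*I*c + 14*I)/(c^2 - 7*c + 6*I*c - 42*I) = (c - 2*I)/(c + 6*I)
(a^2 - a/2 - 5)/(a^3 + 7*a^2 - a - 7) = (a^2 - a/2 - 5)/(a^3 + 7*a^2 - a - 7)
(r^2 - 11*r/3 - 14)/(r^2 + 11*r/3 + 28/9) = 3*(r - 6)/(3*r + 4)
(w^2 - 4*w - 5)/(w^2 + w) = (w - 5)/w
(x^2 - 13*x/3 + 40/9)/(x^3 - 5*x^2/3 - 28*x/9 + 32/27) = 3*(3*x - 5)/(9*x^2 + 9*x - 4)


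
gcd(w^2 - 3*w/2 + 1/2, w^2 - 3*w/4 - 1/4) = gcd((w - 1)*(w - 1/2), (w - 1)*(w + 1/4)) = w - 1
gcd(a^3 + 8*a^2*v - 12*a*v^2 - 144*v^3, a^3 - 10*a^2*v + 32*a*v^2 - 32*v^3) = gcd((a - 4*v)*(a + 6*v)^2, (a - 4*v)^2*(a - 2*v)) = -a + 4*v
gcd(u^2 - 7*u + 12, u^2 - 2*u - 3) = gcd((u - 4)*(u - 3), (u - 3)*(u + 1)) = u - 3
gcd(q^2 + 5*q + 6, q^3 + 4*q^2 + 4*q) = q + 2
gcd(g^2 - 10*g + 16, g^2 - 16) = 1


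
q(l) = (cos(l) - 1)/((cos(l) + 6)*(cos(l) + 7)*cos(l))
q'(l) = (cos(l) - 1)*sin(l)/((cos(l) + 6)*(cos(l) + 7)*cos(l)^2) + (cos(l) - 1)*sin(l)/((cos(l) + 6)*(cos(l) + 7)^2*cos(l)) + (cos(l) - 1)*sin(l)/((cos(l) + 6)^2*(cos(l) + 7)*cos(l)) - sin(l)/((cos(l) + 6)*(cos(l) + 7)*cos(l))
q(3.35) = 0.07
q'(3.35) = 0.00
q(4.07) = 0.08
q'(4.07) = 0.04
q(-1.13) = -0.03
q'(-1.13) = 0.11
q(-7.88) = 0.95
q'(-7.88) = 35.16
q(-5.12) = -0.03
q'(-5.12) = -0.13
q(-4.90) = -0.10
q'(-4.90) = -0.66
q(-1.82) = 0.13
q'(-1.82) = 0.37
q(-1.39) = -0.10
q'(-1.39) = 0.72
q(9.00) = 0.07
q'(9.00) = -0.00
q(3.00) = 0.07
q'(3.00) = 0.00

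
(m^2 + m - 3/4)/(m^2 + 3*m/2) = (m - 1/2)/m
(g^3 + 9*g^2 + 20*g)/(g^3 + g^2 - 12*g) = (g + 5)/(g - 3)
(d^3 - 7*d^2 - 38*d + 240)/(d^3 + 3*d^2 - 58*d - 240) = (d - 5)/(d + 5)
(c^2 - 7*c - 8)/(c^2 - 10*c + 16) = (c + 1)/(c - 2)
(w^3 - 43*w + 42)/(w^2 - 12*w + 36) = (w^2 + 6*w - 7)/(w - 6)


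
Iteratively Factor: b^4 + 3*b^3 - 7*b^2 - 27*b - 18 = (b + 3)*(b^3 - 7*b - 6) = (b + 1)*(b + 3)*(b^2 - b - 6) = (b + 1)*(b + 2)*(b + 3)*(b - 3)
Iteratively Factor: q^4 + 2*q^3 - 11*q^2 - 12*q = (q + 4)*(q^3 - 2*q^2 - 3*q) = (q + 1)*(q + 4)*(q^2 - 3*q) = q*(q + 1)*(q + 4)*(q - 3)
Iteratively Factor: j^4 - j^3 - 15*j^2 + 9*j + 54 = (j - 3)*(j^3 + 2*j^2 - 9*j - 18) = (j - 3)*(j + 2)*(j^2 - 9) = (j - 3)*(j + 2)*(j + 3)*(j - 3)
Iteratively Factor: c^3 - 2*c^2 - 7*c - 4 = (c + 1)*(c^2 - 3*c - 4) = (c + 1)^2*(c - 4)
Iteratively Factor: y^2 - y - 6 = (y + 2)*(y - 3)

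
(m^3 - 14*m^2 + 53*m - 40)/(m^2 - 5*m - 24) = (m^2 - 6*m + 5)/(m + 3)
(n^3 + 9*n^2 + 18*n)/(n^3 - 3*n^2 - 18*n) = (n + 6)/(n - 6)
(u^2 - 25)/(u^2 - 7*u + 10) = (u + 5)/(u - 2)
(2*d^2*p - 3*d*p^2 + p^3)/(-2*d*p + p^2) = -d + p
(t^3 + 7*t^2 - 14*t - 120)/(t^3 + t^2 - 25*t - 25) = (t^2 + 2*t - 24)/(t^2 - 4*t - 5)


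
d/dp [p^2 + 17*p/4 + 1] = 2*p + 17/4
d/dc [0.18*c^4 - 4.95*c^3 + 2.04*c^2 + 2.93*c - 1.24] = 0.72*c^3 - 14.85*c^2 + 4.08*c + 2.93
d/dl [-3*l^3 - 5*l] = -9*l^2 - 5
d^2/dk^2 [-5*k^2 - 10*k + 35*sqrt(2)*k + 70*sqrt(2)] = -10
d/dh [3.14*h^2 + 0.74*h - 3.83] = 6.28*h + 0.74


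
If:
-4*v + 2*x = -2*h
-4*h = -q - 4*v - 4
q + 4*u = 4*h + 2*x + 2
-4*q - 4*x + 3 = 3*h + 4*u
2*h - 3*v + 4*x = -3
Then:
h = 1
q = 4/5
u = 3/5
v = -1/5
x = -7/5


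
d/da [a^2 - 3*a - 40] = 2*a - 3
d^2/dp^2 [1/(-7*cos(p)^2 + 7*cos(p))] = ((1 - cos(2*p))^2 + 15*cos(p)/4 + 3*cos(2*p)/2 - 3*cos(3*p)/4 - 9/2)/(7*(cos(p) - 1)^3*cos(p)^3)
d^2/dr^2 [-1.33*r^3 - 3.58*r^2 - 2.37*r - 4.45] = -7.98*r - 7.16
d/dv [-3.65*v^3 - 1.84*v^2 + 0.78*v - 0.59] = -10.95*v^2 - 3.68*v + 0.78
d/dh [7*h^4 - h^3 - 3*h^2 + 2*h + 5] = 28*h^3 - 3*h^2 - 6*h + 2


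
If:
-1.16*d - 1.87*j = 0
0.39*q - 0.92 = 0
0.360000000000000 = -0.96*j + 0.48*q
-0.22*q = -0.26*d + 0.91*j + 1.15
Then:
No Solution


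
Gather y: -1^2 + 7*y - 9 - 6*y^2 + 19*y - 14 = -6*y^2 + 26*y - 24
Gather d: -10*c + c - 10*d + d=-9*c - 9*d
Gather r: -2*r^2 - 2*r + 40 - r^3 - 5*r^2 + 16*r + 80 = -r^3 - 7*r^2 + 14*r + 120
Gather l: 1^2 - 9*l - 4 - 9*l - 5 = -18*l - 8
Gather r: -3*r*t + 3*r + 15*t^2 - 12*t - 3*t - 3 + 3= r*(3 - 3*t) + 15*t^2 - 15*t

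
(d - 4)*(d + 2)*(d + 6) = d^3 + 4*d^2 - 20*d - 48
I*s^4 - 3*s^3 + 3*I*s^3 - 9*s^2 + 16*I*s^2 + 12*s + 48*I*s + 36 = (s + 3)*(s - 2*I)*(s + 6*I)*(I*s + 1)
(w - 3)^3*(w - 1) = w^4 - 10*w^3 + 36*w^2 - 54*w + 27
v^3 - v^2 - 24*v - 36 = (v - 6)*(v + 2)*(v + 3)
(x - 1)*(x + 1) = x^2 - 1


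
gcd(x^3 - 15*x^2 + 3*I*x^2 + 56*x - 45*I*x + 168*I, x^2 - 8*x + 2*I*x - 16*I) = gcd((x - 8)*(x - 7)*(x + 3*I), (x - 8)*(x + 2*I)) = x - 8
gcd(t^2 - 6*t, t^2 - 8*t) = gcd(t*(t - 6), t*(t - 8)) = t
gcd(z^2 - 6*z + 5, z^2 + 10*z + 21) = 1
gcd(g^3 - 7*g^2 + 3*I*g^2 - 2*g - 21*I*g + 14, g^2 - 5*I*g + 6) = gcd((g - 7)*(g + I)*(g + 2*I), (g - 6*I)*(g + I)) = g + I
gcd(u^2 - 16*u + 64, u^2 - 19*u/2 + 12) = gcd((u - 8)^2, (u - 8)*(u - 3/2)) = u - 8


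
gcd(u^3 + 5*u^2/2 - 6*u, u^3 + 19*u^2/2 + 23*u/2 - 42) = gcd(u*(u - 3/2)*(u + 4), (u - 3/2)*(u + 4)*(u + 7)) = u^2 + 5*u/2 - 6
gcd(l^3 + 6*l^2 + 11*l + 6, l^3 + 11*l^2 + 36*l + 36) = l^2 + 5*l + 6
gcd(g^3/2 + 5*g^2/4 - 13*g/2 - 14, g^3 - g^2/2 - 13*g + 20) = g + 4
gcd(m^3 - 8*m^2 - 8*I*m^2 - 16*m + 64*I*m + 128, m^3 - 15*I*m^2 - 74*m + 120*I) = m - 4*I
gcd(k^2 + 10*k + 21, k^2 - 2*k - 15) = k + 3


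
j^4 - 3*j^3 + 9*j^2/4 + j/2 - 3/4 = (j - 3/2)*(j - 1)^2*(j + 1/2)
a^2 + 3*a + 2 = (a + 1)*(a + 2)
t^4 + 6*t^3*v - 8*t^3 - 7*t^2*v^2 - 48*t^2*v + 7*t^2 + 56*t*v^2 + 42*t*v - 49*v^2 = (t - 7)*(t - 1)*(t - v)*(t + 7*v)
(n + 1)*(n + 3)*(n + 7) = n^3 + 11*n^2 + 31*n + 21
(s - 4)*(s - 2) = s^2 - 6*s + 8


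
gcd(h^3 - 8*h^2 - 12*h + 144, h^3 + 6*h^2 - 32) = h + 4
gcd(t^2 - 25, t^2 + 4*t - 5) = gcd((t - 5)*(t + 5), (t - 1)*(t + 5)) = t + 5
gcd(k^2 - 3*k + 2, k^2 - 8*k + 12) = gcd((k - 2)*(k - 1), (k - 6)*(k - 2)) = k - 2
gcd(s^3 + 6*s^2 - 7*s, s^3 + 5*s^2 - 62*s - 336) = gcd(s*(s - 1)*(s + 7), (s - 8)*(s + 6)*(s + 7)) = s + 7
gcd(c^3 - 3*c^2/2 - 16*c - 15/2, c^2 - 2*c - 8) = 1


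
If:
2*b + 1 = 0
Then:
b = -1/2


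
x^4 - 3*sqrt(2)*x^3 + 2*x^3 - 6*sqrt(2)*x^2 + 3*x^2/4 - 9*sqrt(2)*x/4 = x*(x + 1/2)*(x + 3/2)*(x - 3*sqrt(2))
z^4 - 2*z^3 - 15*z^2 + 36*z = z*(z - 3)^2*(z + 4)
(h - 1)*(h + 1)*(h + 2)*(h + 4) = h^4 + 6*h^3 + 7*h^2 - 6*h - 8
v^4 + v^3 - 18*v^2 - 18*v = v*(v + 1)*(v - 3*sqrt(2))*(v + 3*sqrt(2))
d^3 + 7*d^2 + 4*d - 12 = (d - 1)*(d + 2)*(d + 6)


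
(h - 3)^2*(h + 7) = h^3 + h^2 - 33*h + 63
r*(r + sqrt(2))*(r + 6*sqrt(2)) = r^3 + 7*sqrt(2)*r^2 + 12*r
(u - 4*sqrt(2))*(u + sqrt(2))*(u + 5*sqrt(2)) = u^3 + 2*sqrt(2)*u^2 - 38*u - 40*sqrt(2)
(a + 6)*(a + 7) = a^2 + 13*a + 42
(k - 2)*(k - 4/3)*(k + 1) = k^3 - 7*k^2/3 - 2*k/3 + 8/3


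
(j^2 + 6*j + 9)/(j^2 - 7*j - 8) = (j^2 + 6*j + 9)/(j^2 - 7*j - 8)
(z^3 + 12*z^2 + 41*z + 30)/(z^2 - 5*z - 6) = (z^2 + 11*z + 30)/(z - 6)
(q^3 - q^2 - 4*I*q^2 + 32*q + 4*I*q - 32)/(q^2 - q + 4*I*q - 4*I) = q - 8*I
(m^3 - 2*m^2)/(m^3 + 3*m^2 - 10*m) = m/(m + 5)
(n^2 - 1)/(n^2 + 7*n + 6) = (n - 1)/(n + 6)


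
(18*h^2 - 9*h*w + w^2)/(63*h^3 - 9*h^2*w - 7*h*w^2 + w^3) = (-6*h + w)/(-21*h^2 - 4*h*w + w^2)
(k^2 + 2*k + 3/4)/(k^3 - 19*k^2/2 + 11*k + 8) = (k + 3/2)/(k^2 - 10*k + 16)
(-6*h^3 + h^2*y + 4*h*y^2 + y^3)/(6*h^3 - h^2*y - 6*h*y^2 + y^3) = (6*h^2 + 5*h*y + y^2)/(-6*h^2 - 5*h*y + y^2)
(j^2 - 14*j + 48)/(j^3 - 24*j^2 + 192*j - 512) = (j - 6)/(j^2 - 16*j + 64)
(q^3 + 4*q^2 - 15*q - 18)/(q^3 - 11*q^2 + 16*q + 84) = (q^3 + 4*q^2 - 15*q - 18)/(q^3 - 11*q^2 + 16*q + 84)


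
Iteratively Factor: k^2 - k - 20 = (k + 4)*(k - 5)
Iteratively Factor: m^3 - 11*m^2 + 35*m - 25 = (m - 5)*(m^2 - 6*m + 5) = (m - 5)*(m - 1)*(m - 5)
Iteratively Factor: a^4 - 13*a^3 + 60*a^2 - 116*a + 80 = (a - 5)*(a^3 - 8*a^2 + 20*a - 16) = (a - 5)*(a - 2)*(a^2 - 6*a + 8) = (a - 5)*(a - 2)^2*(a - 4)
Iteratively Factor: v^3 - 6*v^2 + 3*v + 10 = (v - 2)*(v^2 - 4*v - 5) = (v - 2)*(v + 1)*(v - 5)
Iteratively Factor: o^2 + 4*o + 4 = (o + 2)*(o + 2)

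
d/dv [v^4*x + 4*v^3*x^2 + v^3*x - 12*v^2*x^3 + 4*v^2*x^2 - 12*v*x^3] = x*(4*v^3 + 12*v^2*x + 3*v^2 - 24*v*x^2 + 8*v*x - 12*x^2)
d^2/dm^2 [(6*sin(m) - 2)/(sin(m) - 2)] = 10*(-2*sin(m) + cos(m)^2 + 1)/(sin(m) - 2)^3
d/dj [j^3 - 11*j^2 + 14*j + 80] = 3*j^2 - 22*j + 14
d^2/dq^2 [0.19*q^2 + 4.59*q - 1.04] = 0.380000000000000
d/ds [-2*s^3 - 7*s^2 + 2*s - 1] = -6*s^2 - 14*s + 2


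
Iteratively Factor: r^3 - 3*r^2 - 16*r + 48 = (r + 4)*(r^2 - 7*r + 12) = (r - 4)*(r + 4)*(r - 3)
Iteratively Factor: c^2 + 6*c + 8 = (c + 2)*(c + 4)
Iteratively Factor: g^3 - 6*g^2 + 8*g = (g - 2)*(g^2 - 4*g) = (g - 4)*(g - 2)*(g)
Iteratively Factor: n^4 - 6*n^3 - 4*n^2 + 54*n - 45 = (n - 3)*(n^3 - 3*n^2 - 13*n + 15) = (n - 3)*(n + 3)*(n^2 - 6*n + 5) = (n - 5)*(n - 3)*(n + 3)*(n - 1)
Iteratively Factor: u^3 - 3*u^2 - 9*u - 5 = (u + 1)*(u^2 - 4*u - 5) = (u + 1)^2*(u - 5)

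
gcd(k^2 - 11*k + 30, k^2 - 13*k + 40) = k - 5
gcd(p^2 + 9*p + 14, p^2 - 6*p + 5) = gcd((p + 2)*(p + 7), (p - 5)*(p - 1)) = 1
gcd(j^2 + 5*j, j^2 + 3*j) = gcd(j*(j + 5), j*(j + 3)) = j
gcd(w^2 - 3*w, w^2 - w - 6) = w - 3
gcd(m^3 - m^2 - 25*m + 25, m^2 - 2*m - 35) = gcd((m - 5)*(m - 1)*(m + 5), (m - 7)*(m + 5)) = m + 5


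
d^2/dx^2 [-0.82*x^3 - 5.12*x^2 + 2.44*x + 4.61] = -4.92*x - 10.24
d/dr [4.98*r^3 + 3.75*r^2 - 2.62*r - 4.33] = 14.94*r^2 + 7.5*r - 2.62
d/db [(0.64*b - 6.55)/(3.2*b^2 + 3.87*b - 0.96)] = (-2.048*b^2 + 41.92*b + 24.7341)/(10.24*b^4 + 24.768*b^3 + 8.8329*b^2 - 7.4304*b + 0.9216)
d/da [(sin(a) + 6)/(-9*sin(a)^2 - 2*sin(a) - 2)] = (9*sin(a)^2 + 108*sin(a) + 10)*cos(a)/(9*sin(a)^2 + 2*sin(a) + 2)^2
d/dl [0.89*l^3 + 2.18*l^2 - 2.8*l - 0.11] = 2.67*l^2 + 4.36*l - 2.8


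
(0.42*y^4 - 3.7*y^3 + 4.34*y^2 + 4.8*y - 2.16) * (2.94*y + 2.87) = 1.2348*y^5 - 9.6726*y^4 + 2.1406*y^3 + 26.5678*y^2 + 7.4256*y - 6.1992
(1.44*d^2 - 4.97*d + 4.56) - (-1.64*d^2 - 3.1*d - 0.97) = 3.08*d^2 - 1.87*d + 5.53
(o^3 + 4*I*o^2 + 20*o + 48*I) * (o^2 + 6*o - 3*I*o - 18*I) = o^5 + 6*o^4 + I*o^4 + 32*o^3 + 6*I*o^3 + 192*o^2 - 12*I*o^2 + 144*o - 72*I*o + 864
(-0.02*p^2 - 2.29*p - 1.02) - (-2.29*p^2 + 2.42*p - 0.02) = 2.27*p^2 - 4.71*p - 1.0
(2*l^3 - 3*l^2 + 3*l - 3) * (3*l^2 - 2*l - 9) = 6*l^5 - 13*l^4 - 3*l^3 + 12*l^2 - 21*l + 27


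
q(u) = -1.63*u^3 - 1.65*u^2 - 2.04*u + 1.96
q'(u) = -4.89*u^2 - 3.3*u - 2.04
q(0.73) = -1.04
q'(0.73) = -7.05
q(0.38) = 0.86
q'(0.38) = -4.00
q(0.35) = 0.97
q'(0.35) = -3.79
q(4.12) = -148.45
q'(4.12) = -98.64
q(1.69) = -14.07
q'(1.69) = -21.58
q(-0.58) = 2.91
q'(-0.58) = -1.77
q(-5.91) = 292.86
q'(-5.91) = -153.34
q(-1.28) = 5.29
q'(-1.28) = -5.83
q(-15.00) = 5162.56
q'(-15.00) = -1052.79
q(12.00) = -3076.76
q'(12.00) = -745.80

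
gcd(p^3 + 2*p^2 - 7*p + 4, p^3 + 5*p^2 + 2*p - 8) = p^2 + 3*p - 4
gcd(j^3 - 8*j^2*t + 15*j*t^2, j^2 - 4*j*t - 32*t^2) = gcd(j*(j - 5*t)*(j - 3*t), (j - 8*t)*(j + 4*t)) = 1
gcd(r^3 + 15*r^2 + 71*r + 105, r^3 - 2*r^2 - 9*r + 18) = r + 3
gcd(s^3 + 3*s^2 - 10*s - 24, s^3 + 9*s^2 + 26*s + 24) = s^2 + 6*s + 8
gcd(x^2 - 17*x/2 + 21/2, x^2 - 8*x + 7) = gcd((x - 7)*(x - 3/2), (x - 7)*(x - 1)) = x - 7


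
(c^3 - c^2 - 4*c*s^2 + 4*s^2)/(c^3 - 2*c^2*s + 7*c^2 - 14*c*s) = (c^2 + 2*c*s - c - 2*s)/(c*(c + 7))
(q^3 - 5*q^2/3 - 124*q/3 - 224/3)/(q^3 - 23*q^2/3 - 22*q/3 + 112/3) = (q + 4)/(q - 2)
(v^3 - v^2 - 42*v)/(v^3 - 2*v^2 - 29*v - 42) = v*(v + 6)/(v^2 + 5*v + 6)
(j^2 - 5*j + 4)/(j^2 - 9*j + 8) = (j - 4)/(j - 8)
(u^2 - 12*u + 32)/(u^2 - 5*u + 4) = (u - 8)/(u - 1)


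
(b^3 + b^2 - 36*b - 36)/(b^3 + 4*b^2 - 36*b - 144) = (b + 1)/(b + 4)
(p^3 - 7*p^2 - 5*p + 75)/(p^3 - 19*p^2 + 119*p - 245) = (p^2 - 2*p - 15)/(p^2 - 14*p + 49)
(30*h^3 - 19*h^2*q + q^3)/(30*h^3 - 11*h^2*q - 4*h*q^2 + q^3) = (-15*h^2 + 2*h*q + q^2)/(-15*h^2 - 2*h*q + q^2)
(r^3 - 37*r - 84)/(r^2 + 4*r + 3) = (r^2 - 3*r - 28)/(r + 1)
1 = 1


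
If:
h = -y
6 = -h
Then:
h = -6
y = 6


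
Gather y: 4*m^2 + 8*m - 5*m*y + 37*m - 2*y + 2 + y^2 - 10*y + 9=4*m^2 + 45*m + y^2 + y*(-5*m - 12) + 11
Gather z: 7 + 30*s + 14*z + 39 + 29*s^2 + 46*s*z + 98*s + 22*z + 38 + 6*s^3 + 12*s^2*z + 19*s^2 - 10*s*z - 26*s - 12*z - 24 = 6*s^3 + 48*s^2 + 102*s + z*(12*s^2 + 36*s + 24) + 60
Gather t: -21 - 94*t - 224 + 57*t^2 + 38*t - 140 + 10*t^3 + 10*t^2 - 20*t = 10*t^3 + 67*t^2 - 76*t - 385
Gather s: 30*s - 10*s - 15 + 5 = 20*s - 10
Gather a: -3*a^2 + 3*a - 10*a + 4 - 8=-3*a^2 - 7*a - 4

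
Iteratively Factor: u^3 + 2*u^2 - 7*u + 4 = (u - 1)*(u^2 + 3*u - 4) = (u - 1)^2*(u + 4)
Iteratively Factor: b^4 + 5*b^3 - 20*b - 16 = (b + 4)*(b^3 + b^2 - 4*b - 4) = (b + 1)*(b + 4)*(b^2 - 4) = (b - 2)*(b + 1)*(b + 4)*(b + 2)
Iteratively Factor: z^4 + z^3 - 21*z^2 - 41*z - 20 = (z + 1)*(z^3 - 21*z - 20) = (z - 5)*(z + 1)*(z^2 + 5*z + 4) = (z - 5)*(z + 1)^2*(z + 4)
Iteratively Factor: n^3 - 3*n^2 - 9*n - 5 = (n + 1)*(n^2 - 4*n - 5) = (n + 1)^2*(n - 5)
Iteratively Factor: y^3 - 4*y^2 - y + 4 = (y - 4)*(y^2 - 1) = (y - 4)*(y - 1)*(y + 1)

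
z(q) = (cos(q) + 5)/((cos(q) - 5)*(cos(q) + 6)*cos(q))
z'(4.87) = 6.67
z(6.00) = -0.22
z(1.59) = 8.64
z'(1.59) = -451.90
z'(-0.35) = 0.06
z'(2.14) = -0.48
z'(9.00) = -0.08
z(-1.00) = -0.35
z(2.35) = 0.20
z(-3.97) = 0.21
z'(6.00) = 0.05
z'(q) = (cos(q) + 5)*sin(q)/((cos(q) - 5)*(cos(q) + 6)*cos(q)^2) + (cos(q) + 5)*sin(q)/((cos(q) - 5)*(cos(q) + 6)^2*cos(q)) - sin(q)/((cos(q) - 5)*(cos(q) + 6)*cos(q)) + (cos(q) + 5)*sin(q)/((cos(q) - 5)^2*(cos(q) + 6)*cos(q)) = 2*(cos(q)^3 + 8*cos(q)^2 + 5*cos(q) - 75)*sin(q)/((cos(q) - 5)^2*(cos(q) + 6)^2*cos(q)^2)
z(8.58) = 0.22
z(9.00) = 0.15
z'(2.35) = -0.24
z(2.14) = 0.27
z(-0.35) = -0.22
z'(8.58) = -0.28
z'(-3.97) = -0.26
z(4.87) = -1.10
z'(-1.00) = 0.47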